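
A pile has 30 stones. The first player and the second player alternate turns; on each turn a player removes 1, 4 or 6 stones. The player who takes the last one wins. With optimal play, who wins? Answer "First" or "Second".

Second

W/L table (W = player to move can force a win):
i:   0  1  2  3  4  5  6  7  8  9 10 11 12 13 14 15 16 17 18 19 20 21 22 23 24 25 26 27 28 29 30
     L  W  L  W  W  L  W  L  W  W  L  W  L  W  W  L  W  L  W  W  L  W  L  W  W  L  W  L  W  W  L
Position 30 is L, so the second player wins.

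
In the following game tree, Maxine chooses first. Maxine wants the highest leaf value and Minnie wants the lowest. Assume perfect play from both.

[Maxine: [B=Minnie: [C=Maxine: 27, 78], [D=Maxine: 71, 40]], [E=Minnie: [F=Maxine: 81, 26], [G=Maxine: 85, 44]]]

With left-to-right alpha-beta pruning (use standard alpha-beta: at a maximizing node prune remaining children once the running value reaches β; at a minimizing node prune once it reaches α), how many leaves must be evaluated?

C [α=-∞,β=+∞]: v=78
D [α=-∞,β=78]: v=71
B [α=-∞,β=+∞]: v=71
F [α=71,β=+∞]: v=81
G [α=71,β=81]: v=85 after child 1 ≥ β → β-cutoff, skip 1
E [α=71,β=+∞]: v=81
Root [α=-∞,β=+∞]: v=81
Leaves evaluated: 7 of 8.

7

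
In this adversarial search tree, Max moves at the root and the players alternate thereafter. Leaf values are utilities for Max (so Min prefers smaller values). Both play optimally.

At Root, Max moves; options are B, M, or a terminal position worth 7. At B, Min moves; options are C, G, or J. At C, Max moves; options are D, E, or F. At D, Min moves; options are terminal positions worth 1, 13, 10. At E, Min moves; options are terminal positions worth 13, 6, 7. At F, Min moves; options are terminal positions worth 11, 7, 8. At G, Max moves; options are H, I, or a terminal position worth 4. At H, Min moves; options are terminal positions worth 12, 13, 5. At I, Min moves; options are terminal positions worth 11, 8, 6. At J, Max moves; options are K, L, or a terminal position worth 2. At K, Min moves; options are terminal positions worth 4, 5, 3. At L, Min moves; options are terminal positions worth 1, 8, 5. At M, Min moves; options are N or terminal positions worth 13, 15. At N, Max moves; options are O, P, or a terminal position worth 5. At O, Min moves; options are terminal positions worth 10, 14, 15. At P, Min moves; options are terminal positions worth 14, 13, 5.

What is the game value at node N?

10

O: min(10, 14, 15) = 10
P: min(14, 13, 5) = 5
N: max(10, 5, 5) = 10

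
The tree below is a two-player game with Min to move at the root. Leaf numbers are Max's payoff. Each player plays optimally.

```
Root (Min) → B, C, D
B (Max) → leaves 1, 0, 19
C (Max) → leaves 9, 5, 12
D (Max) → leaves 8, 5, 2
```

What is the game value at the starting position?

B (Max): max(1, 0, 19) = 19
C (Max): max(9, 5, 12) = 12
D (Max): max(8, 5, 2) = 8
Root (Min): min(19, 12, 8) = 8

8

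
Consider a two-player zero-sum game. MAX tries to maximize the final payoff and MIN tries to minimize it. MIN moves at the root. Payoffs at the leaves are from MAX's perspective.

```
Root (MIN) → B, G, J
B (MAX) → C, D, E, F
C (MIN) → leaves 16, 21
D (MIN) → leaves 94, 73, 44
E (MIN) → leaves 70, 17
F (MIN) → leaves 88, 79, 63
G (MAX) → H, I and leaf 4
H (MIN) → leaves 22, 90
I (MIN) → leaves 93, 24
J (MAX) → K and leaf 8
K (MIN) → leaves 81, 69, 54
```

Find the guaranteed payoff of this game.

C (MIN): min(16, 21) = 16
D (MIN): min(94, 73, 44) = 44
E (MIN): min(70, 17) = 17
F (MIN): min(88, 79, 63) = 63
B (MAX): max(16, 44, 17, 63) = 63
H (MIN): min(22, 90) = 22
I (MIN): min(93, 24) = 24
G (MAX): max(22, 24, 4) = 24
K (MIN): min(81, 69, 54) = 54
J (MAX): max(54, 8) = 54
Root (MIN): min(63, 24, 54) = 24

24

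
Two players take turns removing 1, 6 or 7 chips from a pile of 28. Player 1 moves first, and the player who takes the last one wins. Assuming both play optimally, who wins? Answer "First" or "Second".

Second

Positions where the player to move wins (W) vs loses (L):
i:   0  1  2  3  4  5  6  7  8  9 10 11 12 13 14 15 16 17 18 19 20 21 22 23 24 25 26 27 28
     L  W  L  W  L  W  W  W  W  W  W  W  L  W  L  W  L  W  W  W  W  W  W  W  L  W  L  W  L
Position 28 is L, so the second player wins.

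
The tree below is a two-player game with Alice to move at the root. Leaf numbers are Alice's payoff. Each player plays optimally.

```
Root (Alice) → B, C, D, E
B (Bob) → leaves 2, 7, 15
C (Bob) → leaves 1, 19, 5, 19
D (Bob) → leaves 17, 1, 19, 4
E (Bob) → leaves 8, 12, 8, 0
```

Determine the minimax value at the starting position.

2

B (Bob): min(2, 7, 15) = 2
C (Bob): min(1, 19, 5, 19) = 1
D (Bob): min(17, 1, 19, 4) = 1
E (Bob): min(8, 12, 8, 0) = 0
Root (Alice): max(2, 1, 1, 0) = 2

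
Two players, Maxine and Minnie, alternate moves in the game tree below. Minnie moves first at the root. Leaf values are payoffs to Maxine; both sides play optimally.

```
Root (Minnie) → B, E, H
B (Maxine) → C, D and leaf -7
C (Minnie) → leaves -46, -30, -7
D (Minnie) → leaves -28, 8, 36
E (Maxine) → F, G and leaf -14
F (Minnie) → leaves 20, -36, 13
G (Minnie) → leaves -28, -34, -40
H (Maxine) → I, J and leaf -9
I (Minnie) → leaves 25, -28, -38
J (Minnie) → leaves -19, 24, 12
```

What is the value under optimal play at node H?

I: min(25, -28, -38) = -38
J: min(-19, 24, 12) = -19
H: max(-38, -19, -9) = -9

-9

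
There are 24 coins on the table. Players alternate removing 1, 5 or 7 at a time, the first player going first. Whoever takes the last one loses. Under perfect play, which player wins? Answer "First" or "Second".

Mark each pile size as W (mover wins) or L (mover loses):
i:   0  1  2  3  4  5  6  7  8  9 10 11 12 13 14 15 16 17 18 19 20 21 22 23 24
     W  L  W  L  W  L  W  L  W  L  W  L  W  L  W  L  W  L  W  L  W  L  W  L  W
Position 24 is W, so the first player wins.

First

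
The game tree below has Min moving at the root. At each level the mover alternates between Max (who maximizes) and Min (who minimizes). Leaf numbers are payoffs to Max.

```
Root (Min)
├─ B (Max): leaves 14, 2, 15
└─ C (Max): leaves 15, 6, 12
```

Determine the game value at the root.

B (Max): max(14, 2, 15) = 15
C (Max): max(15, 6, 12) = 15
Root (Min): min(15, 15) = 15

15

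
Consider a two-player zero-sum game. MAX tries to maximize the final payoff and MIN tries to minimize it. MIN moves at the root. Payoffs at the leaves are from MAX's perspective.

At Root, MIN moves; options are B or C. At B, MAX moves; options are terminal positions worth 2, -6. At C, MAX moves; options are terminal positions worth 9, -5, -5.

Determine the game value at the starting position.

B (MAX): max(2, -6) = 2
C (MAX): max(9, -5, -5) = 9
Root (MIN): min(2, 9) = 2

2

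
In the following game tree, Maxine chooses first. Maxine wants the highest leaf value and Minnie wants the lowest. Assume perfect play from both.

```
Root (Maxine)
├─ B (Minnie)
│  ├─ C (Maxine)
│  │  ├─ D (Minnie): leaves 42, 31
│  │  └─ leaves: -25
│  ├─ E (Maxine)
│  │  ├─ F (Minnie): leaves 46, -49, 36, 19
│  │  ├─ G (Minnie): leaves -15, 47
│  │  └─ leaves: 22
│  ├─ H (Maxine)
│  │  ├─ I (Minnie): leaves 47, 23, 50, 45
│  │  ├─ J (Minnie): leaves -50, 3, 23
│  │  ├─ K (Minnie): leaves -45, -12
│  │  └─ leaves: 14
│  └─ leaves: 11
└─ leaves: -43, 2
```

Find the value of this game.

D (Minnie): min(42, 31) = 31
C (Maxine): max(31, -25) = 31
F (Minnie): min(46, -49, 36, 19) = -49
G (Minnie): min(-15, 47) = -15
E (Maxine): max(-49, -15, 22) = 22
I (Minnie): min(47, 23, 50, 45) = 23
J (Minnie): min(-50, 3, 23) = -50
K (Minnie): min(-45, -12) = -45
H (Maxine): max(23, -50, -45, 14) = 23
B (Minnie): min(31, 22, 23, 11) = 11
Root (Maxine): max(11, -43, 2) = 11

11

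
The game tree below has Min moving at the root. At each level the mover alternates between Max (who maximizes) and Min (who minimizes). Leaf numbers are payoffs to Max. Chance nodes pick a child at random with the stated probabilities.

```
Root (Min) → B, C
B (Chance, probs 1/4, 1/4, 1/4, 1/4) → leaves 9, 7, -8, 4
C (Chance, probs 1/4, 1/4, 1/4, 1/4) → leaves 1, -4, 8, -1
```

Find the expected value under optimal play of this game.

B (Chance): 1/4·9 + 1/4·7 + 1/4·-8 + 1/4·4 = 3
C (Chance): 1/4·1 + 1/4·-4 + 1/4·8 + 1/4·-1 = 1
Root (Min): min(3, 1) = 1

1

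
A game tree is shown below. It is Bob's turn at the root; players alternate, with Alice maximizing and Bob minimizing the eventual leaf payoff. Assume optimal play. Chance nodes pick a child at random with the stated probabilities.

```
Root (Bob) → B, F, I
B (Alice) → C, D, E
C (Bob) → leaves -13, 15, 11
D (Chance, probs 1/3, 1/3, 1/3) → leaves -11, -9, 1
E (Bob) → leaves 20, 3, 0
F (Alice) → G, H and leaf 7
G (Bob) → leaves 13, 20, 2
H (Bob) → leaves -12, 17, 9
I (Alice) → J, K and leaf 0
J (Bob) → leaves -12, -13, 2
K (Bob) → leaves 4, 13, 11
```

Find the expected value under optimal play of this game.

0

C (Bob): min(-13, 15, 11) = -13
D (Chance): 1/3·-11 + 1/3·-9 + 1/3·1 = -6.33
E (Bob): min(20, 3, 0) = 0
B (Alice): max(-13, -6.33, 0) = 0
G (Bob): min(13, 20, 2) = 2
H (Bob): min(-12, 17, 9) = -12
F (Alice): max(2, -12, 7) = 7
J (Bob): min(-12, -13, 2) = -13
K (Bob): min(4, 13, 11) = 4
I (Alice): max(-13, 4, 0) = 4
Root (Bob): min(0, 7, 4) = 0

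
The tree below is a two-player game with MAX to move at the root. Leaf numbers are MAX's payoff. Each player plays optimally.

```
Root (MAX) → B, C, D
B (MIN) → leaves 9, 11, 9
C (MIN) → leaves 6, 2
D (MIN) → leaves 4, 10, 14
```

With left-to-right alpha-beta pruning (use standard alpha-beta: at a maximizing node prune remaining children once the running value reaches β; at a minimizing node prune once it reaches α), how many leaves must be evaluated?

B [α=-∞,β=+∞]: v=9
C [α=9,β=+∞]: v=6 after child 1 ≤ α → α-cutoff, skip 1
D [α=9,β=+∞]: v=4 after child 1 ≤ α → α-cutoff, skip 2
Root [α=-∞,β=+∞]: v=9
Leaves evaluated: 5 of 8.

5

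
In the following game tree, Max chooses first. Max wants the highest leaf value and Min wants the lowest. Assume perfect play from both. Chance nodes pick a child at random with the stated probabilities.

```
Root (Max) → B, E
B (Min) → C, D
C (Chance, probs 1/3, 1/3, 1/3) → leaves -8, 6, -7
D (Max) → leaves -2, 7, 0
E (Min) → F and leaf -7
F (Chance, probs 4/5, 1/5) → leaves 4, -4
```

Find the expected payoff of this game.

C (Chance): 1/3·-8 + 1/3·6 + 1/3·-7 = -3
D (Max): max(-2, 7, 0) = 7
B (Min): min(-3, 7) = -3
F (Chance): 4/5·4 + 1/5·-4 = 2.4
E (Min): min(2.4, -7) = -7
Root (Max): max(-3, -7) = -3

-3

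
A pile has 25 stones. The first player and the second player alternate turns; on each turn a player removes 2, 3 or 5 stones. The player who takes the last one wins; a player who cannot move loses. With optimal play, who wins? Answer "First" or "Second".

i:   0  1  2  3  4  5  6  7  8  9 10 11 12 13 14 15 16 17 18 19 20 21 22 23 24 25
     L  L  W  W  W  W  W  L  L  W  W  W  W  W  L  L  W  W  W  W  W  L  L  W  W  W
Position 25 is W, so the first player wins.

First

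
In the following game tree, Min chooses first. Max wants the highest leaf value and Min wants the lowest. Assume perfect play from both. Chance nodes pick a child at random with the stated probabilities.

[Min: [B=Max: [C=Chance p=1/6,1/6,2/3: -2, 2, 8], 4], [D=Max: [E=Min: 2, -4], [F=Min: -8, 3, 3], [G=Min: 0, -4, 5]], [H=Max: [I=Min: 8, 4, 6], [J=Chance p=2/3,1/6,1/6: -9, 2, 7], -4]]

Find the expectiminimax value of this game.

-4

C (Chance): 1/6·-2 + 1/6·2 + 2/3·8 = 5.33
B (Max): max(5.33, 4) = 5.33
E (Min): min(2, -4) = -4
F (Min): min(-8, 3, 3) = -8
G (Min): min(0, -4, 5) = -4
D (Max): max(-4, -8, -4) = -4
I (Min): min(8, 4, 6) = 4
J (Chance): 2/3·-9 + 1/6·2 + 1/6·7 = -4.5
H (Max): max(4, -4.5, -4) = 4
Root (Min): min(5.33, -4, 4) = -4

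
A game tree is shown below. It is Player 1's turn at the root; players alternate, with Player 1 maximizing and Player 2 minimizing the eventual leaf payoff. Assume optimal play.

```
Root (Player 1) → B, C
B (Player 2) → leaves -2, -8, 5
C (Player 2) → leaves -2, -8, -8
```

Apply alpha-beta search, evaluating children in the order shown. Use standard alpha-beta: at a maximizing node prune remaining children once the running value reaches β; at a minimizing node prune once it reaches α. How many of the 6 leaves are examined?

B [α=-∞,β=+∞]: v=-8
C [α=-8,β=+∞]: v=-8 after child 2 ≤ α → α-cutoff, skip 1
Root [α=-∞,β=+∞]: v=-8
Leaves evaluated: 5 of 6.

5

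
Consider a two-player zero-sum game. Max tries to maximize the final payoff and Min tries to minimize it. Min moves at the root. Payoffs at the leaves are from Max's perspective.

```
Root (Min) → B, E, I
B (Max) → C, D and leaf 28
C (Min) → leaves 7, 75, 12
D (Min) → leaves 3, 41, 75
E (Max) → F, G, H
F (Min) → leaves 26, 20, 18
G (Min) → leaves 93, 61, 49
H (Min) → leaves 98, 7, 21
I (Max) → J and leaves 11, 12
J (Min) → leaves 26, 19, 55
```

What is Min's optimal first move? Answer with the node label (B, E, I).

I

C (Min): min(7, 75, 12) = 7
D (Min): min(3, 41, 75) = 3
B (Max): max(7, 3, 28) = 28
F (Min): min(26, 20, 18) = 18
G (Min): min(93, 61, 49) = 49
H (Min): min(98, 7, 21) = 7
E (Max): max(18, 49, 7) = 49
J (Min): min(26, 19, 55) = 19
I (Max): max(19, 11, 12) = 19
Root (Min): min(28, 49, 19) = 19
Min picks the child with the lowest value: I (value 19).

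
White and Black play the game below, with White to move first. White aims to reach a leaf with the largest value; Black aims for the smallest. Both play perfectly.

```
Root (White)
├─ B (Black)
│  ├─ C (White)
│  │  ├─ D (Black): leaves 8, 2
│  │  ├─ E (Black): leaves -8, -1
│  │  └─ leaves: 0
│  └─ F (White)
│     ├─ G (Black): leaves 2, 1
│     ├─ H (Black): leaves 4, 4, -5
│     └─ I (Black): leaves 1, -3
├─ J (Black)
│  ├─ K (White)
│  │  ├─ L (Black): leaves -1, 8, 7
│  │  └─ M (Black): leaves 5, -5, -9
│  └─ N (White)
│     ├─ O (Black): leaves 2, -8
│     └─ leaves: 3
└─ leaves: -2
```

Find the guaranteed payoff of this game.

1

D (Black): min(8, 2) = 2
E (Black): min(-8, -1) = -8
C (White): max(2, -8, 0) = 2
G (Black): min(2, 1) = 1
H (Black): min(4, 4, -5) = -5
I (Black): min(1, -3) = -3
F (White): max(1, -5, -3) = 1
B (Black): min(2, 1) = 1
L (Black): min(-1, 8, 7) = -1
M (Black): min(5, -5, -9) = -9
K (White): max(-1, -9) = -1
O (Black): min(2, -8) = -8
N (White): max(-8, 3) = 3
J (Black): min(-1, 3) = -1
Root (White): max(1, -1, -2) = 1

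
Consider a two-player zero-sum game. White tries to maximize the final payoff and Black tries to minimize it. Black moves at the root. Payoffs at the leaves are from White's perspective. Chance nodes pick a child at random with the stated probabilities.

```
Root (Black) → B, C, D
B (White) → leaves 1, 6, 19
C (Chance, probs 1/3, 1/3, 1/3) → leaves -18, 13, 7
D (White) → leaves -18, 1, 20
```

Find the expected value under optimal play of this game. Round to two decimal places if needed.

0.67

B (White): max(1, 6, 19) = 19
C (Chance): 1/3·-18 + 1/3·13 + 1/3·7 = 0.67
D (White): max(-18, 1, 20) = 20
Root (Black): min(19, 0.67, 20) = 0.67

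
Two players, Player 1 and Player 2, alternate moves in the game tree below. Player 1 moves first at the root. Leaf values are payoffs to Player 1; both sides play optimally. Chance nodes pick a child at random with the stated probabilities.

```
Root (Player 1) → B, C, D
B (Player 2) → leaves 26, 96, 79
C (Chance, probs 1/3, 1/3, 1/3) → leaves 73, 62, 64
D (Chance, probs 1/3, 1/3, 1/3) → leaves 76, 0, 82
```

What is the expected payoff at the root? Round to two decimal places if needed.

B (Player 2): min(26, 96, 79) = 26
C (Chance): 1/3·73 + 1/3·62 + 1/3·64 = 66.33
D (Chance): 1/3·76 + 1/3·0 + 1/3·82 = 52.67
Root (Player 1): max(26, 66.33, 52.67) = 66.33

66.33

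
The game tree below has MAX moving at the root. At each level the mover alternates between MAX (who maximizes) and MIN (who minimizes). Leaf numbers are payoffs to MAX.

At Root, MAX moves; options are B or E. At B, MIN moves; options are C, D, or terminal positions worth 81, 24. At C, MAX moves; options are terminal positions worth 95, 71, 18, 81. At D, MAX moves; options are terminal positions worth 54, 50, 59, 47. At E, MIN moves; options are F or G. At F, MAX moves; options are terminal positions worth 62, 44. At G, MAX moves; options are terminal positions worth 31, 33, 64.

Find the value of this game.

C (MAX): max(95, 71, 18, 81) = 95
D (MAX): max(54, 50, 59, 47) = 59
B (MIN): min(95, 59, 81, 24) = 24
F (MAX): max(62, 44) = 62
G (MAX): max(31, 33, 64) = 64
E (MIN): min(62, 64) = 62
Root (MAX): max(24, 62) = 62

62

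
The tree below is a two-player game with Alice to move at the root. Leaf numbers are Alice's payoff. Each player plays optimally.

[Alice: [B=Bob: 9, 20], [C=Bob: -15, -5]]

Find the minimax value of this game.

B (Bob): min(9, 20) = 9
C (Bob): min(-15, -5) = -15
Root (Alice): max(9, -15) = 9

9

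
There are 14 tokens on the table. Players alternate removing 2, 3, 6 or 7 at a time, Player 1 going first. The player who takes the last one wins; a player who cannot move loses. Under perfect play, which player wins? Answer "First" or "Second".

W/L table (W = player to move can force a win):
i:   0  1  2  3  4  5  6  7  8  9 10 11 12 13 14
     L  L  W  W  W  L  W  W  W  L  L  W  W  W  L
Position 14 is L, so the second player wins.

Second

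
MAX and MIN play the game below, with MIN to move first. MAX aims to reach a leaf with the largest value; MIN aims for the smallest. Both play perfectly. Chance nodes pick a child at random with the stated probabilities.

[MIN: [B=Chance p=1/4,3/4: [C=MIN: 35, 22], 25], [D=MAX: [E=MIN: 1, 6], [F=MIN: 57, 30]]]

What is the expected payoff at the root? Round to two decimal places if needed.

24.25

C (MIN): min(35, 22) = 22
B (Chance): 1/4·22 + 3/4·25 = 24.25
E (MIN): min(1, 6) = 1
F (MIN): min(57, 30) = 30
D (MAX): max(1, 30) = 30
Root (MIN): min(24.25, 30) = 24.25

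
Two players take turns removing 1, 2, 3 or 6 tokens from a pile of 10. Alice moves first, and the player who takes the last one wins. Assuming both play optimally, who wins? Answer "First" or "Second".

First

Compute winning (W) and losing (L) positions by backward induction:
i:   0  1  2  3  4  5  6  7  8  9 10
     L  W  W  W  L  W  W  W  L  W  W
Position 10 is W, so the first player wins.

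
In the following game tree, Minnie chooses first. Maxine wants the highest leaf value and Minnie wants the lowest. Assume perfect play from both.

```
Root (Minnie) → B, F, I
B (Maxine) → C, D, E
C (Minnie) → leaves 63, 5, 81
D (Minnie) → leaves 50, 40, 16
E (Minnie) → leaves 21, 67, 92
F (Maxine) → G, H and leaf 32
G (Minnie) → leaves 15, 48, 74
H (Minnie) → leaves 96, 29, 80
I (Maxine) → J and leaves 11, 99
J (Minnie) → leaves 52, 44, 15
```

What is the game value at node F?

32

G: min(15, 48, 74) = 15
H: min(96, 29, 80) = 29
F: max(15, 29, 32) = 32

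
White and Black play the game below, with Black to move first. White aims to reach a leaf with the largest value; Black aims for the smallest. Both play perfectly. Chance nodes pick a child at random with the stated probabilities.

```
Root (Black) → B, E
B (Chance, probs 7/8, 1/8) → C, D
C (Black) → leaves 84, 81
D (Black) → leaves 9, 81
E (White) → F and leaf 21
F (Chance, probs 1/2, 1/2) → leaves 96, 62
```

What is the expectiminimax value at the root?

C (Black): min(84, 81) = 81
D (Black): min(9, 81) = 9
B (Chance): 7/8·81 + 1/8·9 = 72
F (Chance): 1/2·96 + 1/2·62 = 79
E (White): max(79, 21) = 79
Root (Black): min(72, 79) = 72

72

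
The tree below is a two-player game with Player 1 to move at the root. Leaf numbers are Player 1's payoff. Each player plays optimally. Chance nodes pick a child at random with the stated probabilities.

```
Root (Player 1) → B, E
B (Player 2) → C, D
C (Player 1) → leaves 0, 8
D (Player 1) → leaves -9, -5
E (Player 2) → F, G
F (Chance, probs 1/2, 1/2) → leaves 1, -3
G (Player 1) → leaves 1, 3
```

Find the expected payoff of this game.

C (Player 1): max(0, 8) = 8
D (Player 1): max(-9, -5) = -5
B (Player 2): min(8, -5) = -5
F (Chance): 1/2·1 + 1/2·-3 = -1
G (Player 1): max(1, 3) = 3
E (Player 2): min(-1, 3) = -1
Root (Player 1): max(-5, -1) = -1

-1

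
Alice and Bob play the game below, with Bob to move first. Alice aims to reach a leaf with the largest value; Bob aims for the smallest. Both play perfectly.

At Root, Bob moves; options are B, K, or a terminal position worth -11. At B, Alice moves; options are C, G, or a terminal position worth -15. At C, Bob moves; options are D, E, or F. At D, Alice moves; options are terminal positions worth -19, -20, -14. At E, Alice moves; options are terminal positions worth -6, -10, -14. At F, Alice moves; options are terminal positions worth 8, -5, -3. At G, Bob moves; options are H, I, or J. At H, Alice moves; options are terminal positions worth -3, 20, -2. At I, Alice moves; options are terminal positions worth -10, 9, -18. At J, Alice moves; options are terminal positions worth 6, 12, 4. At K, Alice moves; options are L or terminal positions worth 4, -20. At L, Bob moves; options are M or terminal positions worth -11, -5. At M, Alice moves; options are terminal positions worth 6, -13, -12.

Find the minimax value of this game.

-11

D (Alice): max(-19, -20, -14) = -14
E (Alice): max(-6, -10, -14) = -6
F (Alice): max(8, -5, -3) = 8
C (Bob): min(-14, -6, 8) = -14
H (Alice): max(-3, 20, -2) = 20
I (Alice): max(-10, 9, -18) = 9
J (Alice): max(6, 12, 4) = 12
G (Bob): min(20, 9, 12) = 9
B (Alice): max(-14, 9, -15) = 9
M (Alice): max(6, -13, -12) = 6
L (Bob): min(6, -11, -5) = -11
K (Alice): max(-11, 4, -20) = 4
Root (Bob): min(9, 4, -11) = -11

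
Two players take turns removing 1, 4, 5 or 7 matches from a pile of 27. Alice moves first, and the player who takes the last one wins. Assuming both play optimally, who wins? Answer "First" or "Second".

First

Mark each pile size as W (mover wins) or L (mover loses):
i:   0  1  2  3  4  5  6  7  8  9 10 11 12 13 14 15 16 17 18 19 20 21 22 23 24 25 26 27
     L  W  L  W  W  W  W  W  L  W  L  W  W  W  W  W  L  W  L  W  W  W  W  W  L  W  L  W
Position 27 is W, so the first player wins.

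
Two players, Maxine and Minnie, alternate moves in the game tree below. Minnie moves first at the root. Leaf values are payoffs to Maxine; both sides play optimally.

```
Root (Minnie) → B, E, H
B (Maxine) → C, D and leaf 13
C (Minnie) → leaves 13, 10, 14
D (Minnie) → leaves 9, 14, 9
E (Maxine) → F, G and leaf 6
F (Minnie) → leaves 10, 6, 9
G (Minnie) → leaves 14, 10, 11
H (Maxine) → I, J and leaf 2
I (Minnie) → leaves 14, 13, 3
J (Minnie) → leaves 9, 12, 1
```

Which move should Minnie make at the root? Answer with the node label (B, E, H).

C (Minnie): min(13, 10, 14) = 10
D (Minnie): min(9, 14, 9) = 9
B (Maxine): max(10, 9, 13) = 13
F (Minnie): min(10, 6, 9) = 6
G (Minnie): min(14, 10, 11) = 10
E (Maxine): max(6, 10, 6) = 10
I (Minnie): min(14, 13, 3) = 3
J (Minnie): min(9, 12, 1) = 1
H (Maxine): max(3, 1, 2) = 3
Root (Minnie): min(13, 10, 3) = 3
Minnie picks the child with the lowest value: H (value 3).

H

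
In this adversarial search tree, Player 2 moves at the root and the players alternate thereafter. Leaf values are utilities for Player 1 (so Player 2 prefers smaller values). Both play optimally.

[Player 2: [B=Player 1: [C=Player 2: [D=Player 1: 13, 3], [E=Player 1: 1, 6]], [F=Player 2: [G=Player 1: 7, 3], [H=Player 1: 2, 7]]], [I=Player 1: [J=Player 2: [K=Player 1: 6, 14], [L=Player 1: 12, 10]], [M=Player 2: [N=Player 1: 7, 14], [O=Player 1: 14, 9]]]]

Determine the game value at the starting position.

D (Player 1): max(13, 3) = 13
E (Player 1): max(1, 6) = 6
C (Player 2): min(13, 6) = 6
G (Player 1): max(7, 3) = 7
H (Player 1): max(2, 7) = 7
F (Player 2): min(7, 7) = 7
B (Player 1): max(6, 7) = 7
K (Player 1): max(6, 14) = 14
L (Player 1): max(12, 10) = 12
J (Player 2): min(14, 12) = 12
N (Player 1): max(7, 14) = 14
O (Player 1): max(14, 9) = 14
M (Player 2): min(14, 14) = 14
I (Player 1): max(12, 14) = 14
Root (Player 2): min(7, 14) = 7

7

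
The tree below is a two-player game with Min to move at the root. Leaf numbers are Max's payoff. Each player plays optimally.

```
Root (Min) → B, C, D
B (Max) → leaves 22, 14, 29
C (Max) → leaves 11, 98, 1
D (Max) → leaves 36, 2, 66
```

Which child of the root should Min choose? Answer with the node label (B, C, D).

B

B (Max): max(22, 14, 29) = 29
C (Max): max(11, 98, 1) = 98
D (Max): max(36, 2, 66) = 66
Root (Min): min(29, 98, 66) = 29
Min picks the child with the lowest value: B (value 29).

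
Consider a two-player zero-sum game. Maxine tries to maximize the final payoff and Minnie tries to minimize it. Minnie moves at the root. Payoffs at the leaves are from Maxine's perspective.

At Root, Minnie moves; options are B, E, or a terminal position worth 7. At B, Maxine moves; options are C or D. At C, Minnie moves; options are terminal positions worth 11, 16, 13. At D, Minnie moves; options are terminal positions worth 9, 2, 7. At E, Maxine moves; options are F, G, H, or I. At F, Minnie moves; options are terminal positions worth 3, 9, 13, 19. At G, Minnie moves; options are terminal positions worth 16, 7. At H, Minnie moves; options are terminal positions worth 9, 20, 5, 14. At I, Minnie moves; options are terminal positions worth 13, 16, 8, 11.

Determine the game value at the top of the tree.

C (Minnie): min(11, 16, 13) = 11
D (Minnie): min(9, 2, 7) = 2
B (Maxine): max(11, 2) = 11
F (Minnie): min(3, 9, 13, 19) = 3
G (Minnie): min(16, 7) = 7
H (Minnie): min(9, 20, 5, 14) = 5
I (Minnie): min(13, 16, 8, 11) = 8
E (Maxine): max(3, 7, 5, 8) = 8
Root (Minnie): min(11, 8, 7) = 7

7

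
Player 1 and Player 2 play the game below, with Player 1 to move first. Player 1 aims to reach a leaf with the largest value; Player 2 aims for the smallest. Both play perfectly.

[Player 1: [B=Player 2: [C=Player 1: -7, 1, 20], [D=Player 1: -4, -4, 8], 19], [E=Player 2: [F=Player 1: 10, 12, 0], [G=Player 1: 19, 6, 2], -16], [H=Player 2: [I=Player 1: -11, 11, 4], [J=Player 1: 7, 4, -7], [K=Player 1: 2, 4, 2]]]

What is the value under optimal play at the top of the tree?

C (Player 1): max(-7, 1, 20) = 20
D (Player 1): max(-4, -4, 8) = 8
B (Player 2): min(20, 8, 19) = 8
F (Player 1): max(10, 12, 0) = 12
G (Player 1): max(19, 6, 2) = 19
E (Player 2): min(12, 19, -16) = -16
I (Player 1): max(-11, 11, 4) = 11
J (Player 1): max(7, 4, -7) = 7
K (Player 1): max(2, 4, 2) = 4
H (Player 2): min(11, 7, 4) = 4
Root (Player 1): max(8, -16, 4) = 8

8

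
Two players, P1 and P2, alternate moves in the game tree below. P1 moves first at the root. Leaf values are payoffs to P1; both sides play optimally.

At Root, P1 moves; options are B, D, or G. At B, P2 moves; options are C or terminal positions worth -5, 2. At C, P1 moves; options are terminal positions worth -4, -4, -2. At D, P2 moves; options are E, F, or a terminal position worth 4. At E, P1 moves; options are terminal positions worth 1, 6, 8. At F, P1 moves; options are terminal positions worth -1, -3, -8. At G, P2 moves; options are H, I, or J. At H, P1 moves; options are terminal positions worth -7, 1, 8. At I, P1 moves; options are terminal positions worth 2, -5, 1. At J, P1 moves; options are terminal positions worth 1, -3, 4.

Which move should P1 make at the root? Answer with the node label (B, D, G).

C (P1): max(-4, -4, -2) = -2
B (P2): min(-2, -5, 2) = -5
E (P1): max(1, 6, 8) = 8
F (P1): max(-1, -3, -8) = -1
D (P2): min(8, -1, 4) = -1
H (P1): max(-7, 1, 8) = 8
I (P1): max(2, -5, 1) = 2
J (P1): max(1, -3, 4) = 4
G (P2): min(8, 2, 4) = 2
Root (P1): max(-5, -1, 2) = 2
P1 picks the child with the highest value: G (value 2).

G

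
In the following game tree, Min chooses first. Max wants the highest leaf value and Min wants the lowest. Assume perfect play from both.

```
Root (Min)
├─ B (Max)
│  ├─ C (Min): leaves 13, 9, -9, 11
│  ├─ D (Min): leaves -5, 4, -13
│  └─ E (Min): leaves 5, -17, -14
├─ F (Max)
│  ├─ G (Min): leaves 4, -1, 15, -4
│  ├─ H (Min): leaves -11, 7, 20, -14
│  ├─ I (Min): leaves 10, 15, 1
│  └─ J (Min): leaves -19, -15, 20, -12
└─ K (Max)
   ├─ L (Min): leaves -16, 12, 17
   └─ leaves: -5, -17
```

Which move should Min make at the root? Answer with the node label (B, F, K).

B

C (Min): min(13, 9, -9, 11) = -9
D (Min): min(-5, 4, -13) = -13
E (Min): min(5, -17, -14) = -17
B (Max): max(-9, -13, -17) = -9
G (Min): min(4, -1, 15, -4) = -4
H (Min): min(-11, 7, 20, -14) = -14
I (Min): min(10, 15, 1) = 1
J (Min): min(-19, -15, 20, -12) = -19
F (Max): max(-4, -14, 1, -19) = 1
L (Min): min(-16, 12, 17) = -16
K (Max): max(-16, -5, -17) = -5
Root (Min): min(-9, 1, -5) = -9
Min picks the child with the lowest value: B (value -9).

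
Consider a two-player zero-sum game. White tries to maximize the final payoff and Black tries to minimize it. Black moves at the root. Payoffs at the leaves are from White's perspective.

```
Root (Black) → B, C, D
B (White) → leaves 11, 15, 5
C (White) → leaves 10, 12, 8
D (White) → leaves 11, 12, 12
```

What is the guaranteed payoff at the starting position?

12

B (White): max(11, 15, 5) = 15
C (White): max(10, 12, 8) = 12
D (White): max(11, 12, 12) = 12
Root (Black): min(15, 12, 12) = 12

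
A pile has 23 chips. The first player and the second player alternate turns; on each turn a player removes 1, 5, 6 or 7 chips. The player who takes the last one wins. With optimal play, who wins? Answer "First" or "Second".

First

i:   0  1  2  3  4  5  6  7  8  9 10 11 12 13 14 15 16 17 18 19 20 21 22 23
     L  W  L  W  L  W  W  W  W  W  W  W  L  W  L  W  L  W  W  W  W  W  W  W
Position 23 is W, so the first player wins.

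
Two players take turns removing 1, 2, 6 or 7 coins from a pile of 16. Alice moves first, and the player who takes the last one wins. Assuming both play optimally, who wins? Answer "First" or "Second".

Positions where the player to move wins (W) vs loses (L):
i:   0  1  2  3  4  5  6  7  8  9 10 11 12 13 14 15 16
     L  W  W  L  W  W  W  W  L  W  W  L  W  W  W  W  L
Position 16 is L, so the second player wins.

Second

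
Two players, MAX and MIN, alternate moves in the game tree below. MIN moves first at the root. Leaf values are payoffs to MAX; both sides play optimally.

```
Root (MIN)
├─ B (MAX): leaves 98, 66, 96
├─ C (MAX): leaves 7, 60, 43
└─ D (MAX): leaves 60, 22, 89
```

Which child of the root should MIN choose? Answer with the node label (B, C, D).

C

B (MAX): max(98, 66, 96) = 98
C (MAX): max(7, 60, 43) = 60
D (MAX): max(60, 22, 89) = 89
Root (MIN): min(98, 60, 89) = 60
MIN picks the child with the lowest value: C (value 60).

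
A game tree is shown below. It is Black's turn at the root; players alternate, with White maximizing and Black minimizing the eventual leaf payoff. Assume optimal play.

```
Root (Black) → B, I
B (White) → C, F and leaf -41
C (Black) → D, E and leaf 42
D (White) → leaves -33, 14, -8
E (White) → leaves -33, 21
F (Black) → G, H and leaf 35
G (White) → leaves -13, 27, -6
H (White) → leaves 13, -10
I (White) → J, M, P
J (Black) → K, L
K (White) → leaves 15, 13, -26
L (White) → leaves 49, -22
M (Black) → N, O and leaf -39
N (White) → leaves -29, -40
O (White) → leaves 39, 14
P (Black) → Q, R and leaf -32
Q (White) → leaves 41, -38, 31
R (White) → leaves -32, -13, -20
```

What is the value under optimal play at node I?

K: max(15, 13, -26) = 15
L: max(49, -22) = 49
J: min(15, 49) = 15
N: max(-29, -40) = -29
O: max(39, 14) = 39
M: min(-29, 39, -39) = -39
Q: max(41, -38, 31) = 41
R: max(-32, -13, -20) = -13
P: min(41, -13, -32) = -32
I: max(15, -39, -32) = 15

15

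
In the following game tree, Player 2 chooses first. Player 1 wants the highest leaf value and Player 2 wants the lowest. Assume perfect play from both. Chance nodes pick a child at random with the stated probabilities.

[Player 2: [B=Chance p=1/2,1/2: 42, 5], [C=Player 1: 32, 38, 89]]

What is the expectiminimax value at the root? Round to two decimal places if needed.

23.5

B (Chance): 1/2·42 + 1/2·5 = 23.5
C (Player 1): max(32, 38, 89) = 89
Root (Player 2): min(23.5, 89) = 23.5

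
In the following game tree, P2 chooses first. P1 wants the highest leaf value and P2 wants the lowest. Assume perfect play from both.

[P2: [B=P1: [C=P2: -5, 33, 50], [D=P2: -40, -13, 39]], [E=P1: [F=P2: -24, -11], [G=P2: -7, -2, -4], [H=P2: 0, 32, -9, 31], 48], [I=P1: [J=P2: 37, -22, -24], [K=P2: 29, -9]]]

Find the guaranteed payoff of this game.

-9

C (P2): min(-5, 33, 50) = -5
D (P2): min(-40, -13, 39) = -40
B (P1): max(-5, -40) = -5
F (P2): min(-24, -11) = -24
G (P2): min(-7, -2, -4) = -7
H (P2): min(0, 32, -9, 31) = -9
E (P1): max(-24, -7, -9, 48) = 48
J (P2): min(37, -22, -24) = -24
K (P2): min(29, -9) = -9
I (P1): max(-24, -9) = -9
Root (P2): min(-5, 48, -9) = -9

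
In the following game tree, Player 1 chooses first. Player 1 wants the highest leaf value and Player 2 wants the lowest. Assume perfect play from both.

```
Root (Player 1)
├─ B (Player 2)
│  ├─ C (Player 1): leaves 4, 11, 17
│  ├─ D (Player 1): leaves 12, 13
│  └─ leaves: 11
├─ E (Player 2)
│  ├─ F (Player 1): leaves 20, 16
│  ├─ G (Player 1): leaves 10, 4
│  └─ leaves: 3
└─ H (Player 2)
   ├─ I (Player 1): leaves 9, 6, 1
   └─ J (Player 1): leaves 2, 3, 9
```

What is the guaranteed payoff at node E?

3

F: max(20, 16) = 20
G: max(10, 4) = 10
E: min(20, 10, 3) = 3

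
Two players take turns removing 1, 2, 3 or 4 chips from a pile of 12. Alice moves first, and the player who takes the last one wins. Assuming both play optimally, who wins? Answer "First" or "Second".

Compute winning (W) and losing (L) positions by backward induction:
i:   0  1  2  3  4  5  6  7  8  9 10 11 12
     L  W  W  W  W  L  W  W  W  W  L  W  W
Position 12 is W, so the first player wins.

First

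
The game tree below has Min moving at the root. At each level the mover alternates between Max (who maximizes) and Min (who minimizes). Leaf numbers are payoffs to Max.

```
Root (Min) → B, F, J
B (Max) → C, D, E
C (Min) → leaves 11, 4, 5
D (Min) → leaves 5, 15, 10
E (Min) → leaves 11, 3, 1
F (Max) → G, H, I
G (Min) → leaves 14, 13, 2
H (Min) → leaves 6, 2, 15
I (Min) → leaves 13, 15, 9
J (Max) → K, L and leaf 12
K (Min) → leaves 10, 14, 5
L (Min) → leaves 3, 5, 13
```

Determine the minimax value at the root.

5

C (Min): min(11, 4, 5) = 4
D (Min): min(5, 15, 10) = 5
E (Min): min(11, 3, 1) = 1
B (Max): max(4, 5, 1) = 5
G (Min): min(14, 13, 2) = 2
H (Min): min(6, 2, 15) = 2
I (Min): min(13, 15, 9) = 9
F (Max): max(2, 2, 9) = 9
K (Min): min(10, 14, 5) = 5
L (Min): min(3, 5, 13) = 3
J (Max): max(5, 3, 12) = 12
Root (Min): min(5, 9, 12) = 5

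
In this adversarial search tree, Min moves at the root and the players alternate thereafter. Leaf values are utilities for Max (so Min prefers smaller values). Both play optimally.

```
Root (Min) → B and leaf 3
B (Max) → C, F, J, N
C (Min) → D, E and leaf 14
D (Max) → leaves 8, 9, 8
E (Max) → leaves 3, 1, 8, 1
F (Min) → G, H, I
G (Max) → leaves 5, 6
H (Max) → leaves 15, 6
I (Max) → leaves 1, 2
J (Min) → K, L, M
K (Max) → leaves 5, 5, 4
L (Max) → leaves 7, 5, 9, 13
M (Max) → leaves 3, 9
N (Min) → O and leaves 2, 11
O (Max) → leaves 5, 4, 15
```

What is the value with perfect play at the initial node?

D (Max): max(8, 9, 8) = 9
E (Max): max(3, 1, 8, 1) = 8
C (Min): min(9, 8, 14) = 8
G (Max): max(5, 6) = 6
H (Max): max(15, 6) = 15
I (Max): max(1, 2) = 2
F (Min): min(6, 15, 2) = 2
K (Max): max(5, 5, 4) = 5
L (Max): max(7, 5, 9, 13) = 13
M (Max): max(3, 9) = 9
J (Min): min(5, 13, 9) = 5
O (Max): max(5, 4, 15) = 15
N (Min): min(15, 2, 11) = 2
B (Max): max(8, 2, 5, 2) = 8
Root (Min): min(8, 3) = 3

3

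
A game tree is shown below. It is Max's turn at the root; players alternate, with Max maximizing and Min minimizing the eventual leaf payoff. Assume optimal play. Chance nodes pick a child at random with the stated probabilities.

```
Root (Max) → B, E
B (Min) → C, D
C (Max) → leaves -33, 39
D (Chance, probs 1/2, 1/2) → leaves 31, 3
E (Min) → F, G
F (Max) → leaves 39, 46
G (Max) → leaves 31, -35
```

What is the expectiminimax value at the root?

31

C (Max): max(-33, 39) = 39
D (Chance): 1/2·31 + 1/2·3 = 17
B (Min): min(39, 17) = 17
F (Max): max(39, 46) = 46
G (Max): max(31, -35) = 31
E (Min): min(46, 31) = 31
Root (Max): max(17, 31) = 31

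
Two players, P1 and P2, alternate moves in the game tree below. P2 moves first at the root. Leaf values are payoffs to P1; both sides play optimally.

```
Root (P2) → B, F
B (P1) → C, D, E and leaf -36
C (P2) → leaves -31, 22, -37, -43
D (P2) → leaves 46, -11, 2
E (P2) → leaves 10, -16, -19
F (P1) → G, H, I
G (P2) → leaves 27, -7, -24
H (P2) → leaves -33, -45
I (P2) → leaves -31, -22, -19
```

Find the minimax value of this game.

-24

C (P2): min(-31, 22, -37, -43) = -43
D (P2): min(46, -11, 2) = -11
E (P2): min(10, -16, -19) = -19
B (P1): max(-43, -11, -19, -36) = -11
G (P2): min(27, -7, -24) = -24
H (P2): min(-33, -45) = -45
I (P2): min(-31, -22, -19) = -31
F (P1): max(-24, -45, -31) = -24
Root (P2): min(-11, -24) = -24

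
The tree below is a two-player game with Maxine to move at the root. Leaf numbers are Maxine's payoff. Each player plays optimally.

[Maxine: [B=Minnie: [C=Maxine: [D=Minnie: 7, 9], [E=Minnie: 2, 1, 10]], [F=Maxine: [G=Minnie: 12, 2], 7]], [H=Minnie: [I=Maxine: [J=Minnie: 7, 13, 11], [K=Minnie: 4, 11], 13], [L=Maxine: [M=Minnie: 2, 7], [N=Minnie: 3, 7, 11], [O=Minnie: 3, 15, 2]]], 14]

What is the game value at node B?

D: min(7, 9) = 7
E: min(2, 1, 10) = 1
C: max(7, 1) = 7
G: min(12, 2) = 2
F: max(2, 7) = 7
B: min(7, 7) = 7

7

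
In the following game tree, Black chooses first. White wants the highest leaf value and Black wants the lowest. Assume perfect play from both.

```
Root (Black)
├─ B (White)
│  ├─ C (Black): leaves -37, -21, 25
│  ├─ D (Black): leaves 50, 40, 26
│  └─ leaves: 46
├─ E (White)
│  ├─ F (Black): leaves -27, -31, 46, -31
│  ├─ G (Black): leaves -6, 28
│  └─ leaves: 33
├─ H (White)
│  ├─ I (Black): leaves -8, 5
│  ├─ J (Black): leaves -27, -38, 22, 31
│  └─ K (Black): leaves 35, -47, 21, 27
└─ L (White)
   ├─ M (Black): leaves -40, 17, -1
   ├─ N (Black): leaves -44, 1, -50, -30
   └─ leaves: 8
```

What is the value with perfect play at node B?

46

C: min(-37, -21, 25) = -37
D: min(50, 40, 26) = 26
B: max(-37, 26, 46) = 46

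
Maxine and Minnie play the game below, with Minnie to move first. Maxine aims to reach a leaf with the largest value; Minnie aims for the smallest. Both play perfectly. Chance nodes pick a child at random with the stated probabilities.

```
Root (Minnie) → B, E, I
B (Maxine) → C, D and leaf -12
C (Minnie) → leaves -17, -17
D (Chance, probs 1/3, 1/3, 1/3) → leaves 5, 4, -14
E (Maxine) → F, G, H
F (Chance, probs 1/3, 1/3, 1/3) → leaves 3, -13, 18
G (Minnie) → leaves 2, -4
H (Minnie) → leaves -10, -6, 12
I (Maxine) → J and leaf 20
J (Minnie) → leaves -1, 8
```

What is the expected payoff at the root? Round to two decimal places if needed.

-1.67

C (Minnie): min(-17, -17) = -17
D (Chance): 1/3·5 + 1/3·4 + 1/3·-14 = -1.67
B (Maxine): max(-17, -1.67, -12) = -1.67
F (Chance): 1/3·3 + 1/3·-13 + 1/3·18 = 2.67
G (Minnie): min(2, -4) = -4
H (Minnie): min(-10, -6, 12) = -10
E (Maxine): max(2.67, -4, -10) = 2.67
J (Minnie): min(-1, 8) = -1
I (Maxine): max(-1, 20) = 20
Root (Minnie): min(-1.67, 2.67, 20) = -1.67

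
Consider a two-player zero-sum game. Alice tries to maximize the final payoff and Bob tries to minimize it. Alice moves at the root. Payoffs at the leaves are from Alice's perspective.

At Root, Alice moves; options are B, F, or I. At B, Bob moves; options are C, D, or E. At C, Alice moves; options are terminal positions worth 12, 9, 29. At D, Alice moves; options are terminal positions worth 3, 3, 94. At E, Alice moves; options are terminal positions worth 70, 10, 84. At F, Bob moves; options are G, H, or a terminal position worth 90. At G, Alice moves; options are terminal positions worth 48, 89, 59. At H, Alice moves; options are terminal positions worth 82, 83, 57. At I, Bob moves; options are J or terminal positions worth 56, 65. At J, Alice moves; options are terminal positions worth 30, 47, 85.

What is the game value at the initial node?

C (Alice): max(12, 9, 29) = 29
D (Alice): max(3, 3, 94) = 94
E (Alice): max(70, 10, 84) = 84
B (Bob): min(29, 94, 84) = 29
G (Alice): max(48, 89, 59) = 89
H (Alice): max(82, 83, 57) = 83
F (Bob): min(89, 83, 90) = 83
J (Alice): max(30, 47, 85) = 85
I (Bob): min(85, 56, 65) = 56
Root (Alice): max(29, 83, 56) = 83

83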